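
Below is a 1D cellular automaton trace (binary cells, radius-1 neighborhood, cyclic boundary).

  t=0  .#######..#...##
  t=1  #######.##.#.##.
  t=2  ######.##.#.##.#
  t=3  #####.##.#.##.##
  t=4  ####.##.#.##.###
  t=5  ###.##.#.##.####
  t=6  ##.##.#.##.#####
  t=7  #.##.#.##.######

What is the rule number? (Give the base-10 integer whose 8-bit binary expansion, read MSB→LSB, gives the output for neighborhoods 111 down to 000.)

  [7] ### => #  t=0,i=2
  [6] ##. => .  t=0,i=7
  [5] #.# => #  t=0,i=0
  [4] #.. => #  t=0,i=8
  [3] .## => #  t=0,i=1
  [2] .#. => .  t=0,i=10
  [1] ..# => #  t=0,i=9
  [0] ... => .  t=0,i=12
  bits 10111010 = 186

186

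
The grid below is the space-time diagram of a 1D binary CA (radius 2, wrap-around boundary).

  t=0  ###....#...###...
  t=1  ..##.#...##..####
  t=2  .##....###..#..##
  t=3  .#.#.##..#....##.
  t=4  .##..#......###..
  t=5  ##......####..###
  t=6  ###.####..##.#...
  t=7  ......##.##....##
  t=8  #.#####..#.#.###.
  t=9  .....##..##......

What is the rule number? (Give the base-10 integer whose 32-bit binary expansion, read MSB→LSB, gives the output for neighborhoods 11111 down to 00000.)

  #####|.  b31=0 t=5,i=16
  ####.|#  b30=1 t=1,i=15
  ###.#|.  b29=0 t=6,i=2
  ###..|#  b28=1 t=0,i=2
  ##.##|.  b27=0 t=2,i=0
  ##.#.|.  b26=0 t=1,i=4
  ##..#|.  b25=0 t=1,i=0
  ##...|#  b24=1 t=0,i=3
  #.###|.  b23=0 t=6,i=4
  #.##.|#  b22=1 t=2,i=1
  #.#.#|.  b21=0 t=3,i=3
  #.#..|.  b20=0 t=1,i=5
  #..##|#  b19=1 t=1,i=1
  #..#.|.  b18=0 t=2,i=11
  #...#|#  b17=1 t=0,i=9
  #....|.  b16=0 t=0,i=4
  .####|.  b15=0 t=1,i=14
  .###.|.  b14=0 t=0,i=1
  .##.#|.  b13=0 t=1,i=3
  .##..|.  b12=0 t=1,i=10
  .#.##|.  b11=0 t=3,i=4
  .#.#.|#  b10=1 t=3,i=2
  .#..#|.  b9=0 t=2,i=13
  .#...|.  b8=0 t=0,i=8
  ..###|.  b7=0 t=0,i=0
  ..##.|#  b6=1 t=1,i=2
  ..#.#|#  b5=1 t=3,i=1
  ..#..|.  b4=0 t=0,i=7
  ...##|#  b3=1 t=0,i=10
  ...#.|.  b2=0 t=0,i=6
  ....#|#  b1=1 t=0,i=5
  .....|#  b0=1 t=4,i=8
  bits 01010001010010100000010001101011 = 1363805291

1363805291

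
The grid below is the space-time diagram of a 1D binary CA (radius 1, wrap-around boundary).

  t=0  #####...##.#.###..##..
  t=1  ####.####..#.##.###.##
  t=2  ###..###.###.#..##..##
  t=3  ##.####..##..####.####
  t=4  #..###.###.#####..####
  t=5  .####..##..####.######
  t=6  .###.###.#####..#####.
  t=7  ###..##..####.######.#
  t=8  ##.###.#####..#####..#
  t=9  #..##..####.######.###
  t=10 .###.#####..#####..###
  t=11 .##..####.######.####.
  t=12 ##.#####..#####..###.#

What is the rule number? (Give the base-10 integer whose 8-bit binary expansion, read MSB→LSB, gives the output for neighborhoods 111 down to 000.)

  ### -> #   bit 7 = 1  t=0,i=1
  ##. -> .   bit 6 = 0  t=0,i=4
  #.# -> .   bit 5 = 0  t=0,i=10
  #.. -> #   bit 4 = 1  t=0,i=5
  .## -> #   bit 3 = 1  t=0,i=0
  .#. -> #   bit 2 = 1  t=0,i=11
  ..# -> #   bit 1 = 1  t=0,i=7
  ... -> #   bit 0 = 1  t=0,i=6
  bits 10011111 = 159

159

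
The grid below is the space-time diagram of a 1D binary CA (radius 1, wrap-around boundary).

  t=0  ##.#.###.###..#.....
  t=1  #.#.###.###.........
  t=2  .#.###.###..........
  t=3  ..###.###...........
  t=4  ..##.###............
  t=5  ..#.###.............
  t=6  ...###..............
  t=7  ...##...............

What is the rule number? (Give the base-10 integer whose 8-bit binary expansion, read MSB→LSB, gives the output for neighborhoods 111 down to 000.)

168

  ### -> #   bit 7 = 1  t=0,i=6
  ##. -> .   bit 6 = 0  t=0,i=1
  #.# -> #   bit 5 = 1  t=0,i=2
  #.. -> .   bit 4 = 0  t=0,i=12
  .## -> #   bit 3 = 1  t=0,i=0
  .#. -> .   bit 2 = 0  t=0,i=3
  ..# -> .   bit 1 = 0  t=0,i=13
  ... -> .   bit 0 = 0  t=0,i=16
  bits 10101000 = 168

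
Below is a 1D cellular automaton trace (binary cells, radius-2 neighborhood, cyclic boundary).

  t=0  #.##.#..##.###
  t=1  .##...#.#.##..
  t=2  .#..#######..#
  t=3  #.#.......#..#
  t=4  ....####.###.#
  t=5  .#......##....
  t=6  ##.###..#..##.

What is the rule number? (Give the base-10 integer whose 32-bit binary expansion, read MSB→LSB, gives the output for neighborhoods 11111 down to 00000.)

  nb #####: next=.  (t=2,i=6, bit31=0)
  nb ####.: next=.  (t=0,i=13, bit30=0)
  nb ###.#: next=.  (t=0,i=0, bit29=0)
  nb ###..: next=#  (t=2,i=10, bit28=1)
  nb ##.##: next=#  (t=0,i=1, bit27=1)
  nb ##.#.: next=.  (t=0,i=4, bit26=0)
  nb ##..#: next=.  (t=2,i=11, bit25=0)
  nb ##...: next=.  (t=1,i=3, bit24=0)
  nb #.###: next=#  (t=0,i=11, bit23=1)
  nb #.##.: next=#  (t=0,i=2, bit22=1)
  nb #.#.#: next=#  (t=1,i=8, bit21=1)
  nb #.#..: next=.  (t=0,i=5, bit20=0)
  nb #..##: next=.  (t=0,i=7, bit19=0)
  nb #..#.: next=.  (t=2,i=12, bit18=0)
  nb #...#: next=#  (t=1,i=4, bit17=1)
  nb #....: next=#  (t=3,i=4, bit16=1)
  nb .####: next=.  (t=0,i=12, bit15=0)
  nb .###.: next=.  (t=4,i=10, bit14=0)
  nb .##.#: next=.  (t=0,i=3, bit13=0)
  nb .##..: next=.  (t=1,i=2, bit12=0)
  nb .#.##: next=#  (t=1,i=9, bit11=1)
  nb .#.#.: next=#  (t=1,i=7, bit10=1)
  nb .#..#: next=#  (t=0,i=6, bit9=1)
  nb .#...: next=.  (t=3,i=3, bit8=0)
  nb ..###: next=.  (t=2,i=4, bit7=0)
  nb ..##.: next=#  (t=0,i=8, bit6=1)
  nb ..#.#: next=#  (t=1,i=6, bit5=1)
  nb ..#..: next=#  (t=3,i=10, bit4=1)
  nb ...##: next=.  (t=1,i=0, bit3=0)
  nb ...#.: next=#  (t=1,i=5, bit2=1)
  nb ....#: next=.  (t=3,i=8, bit1=0)
  nb .....: next=#  (t=3,i=5, bit0=1)
  bits 00011000111000110000111001110101 = 417533557

417533557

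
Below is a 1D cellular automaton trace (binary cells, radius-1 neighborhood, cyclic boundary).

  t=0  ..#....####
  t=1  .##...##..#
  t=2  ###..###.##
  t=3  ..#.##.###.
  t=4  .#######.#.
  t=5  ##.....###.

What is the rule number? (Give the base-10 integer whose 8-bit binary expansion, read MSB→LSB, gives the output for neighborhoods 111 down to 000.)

  nb ###: next=.  (t=0,i=8, bit7=0)
  nb ##.: next=#  (t=0,i=10, bit6=1)
  nb #.#: next=#  (t=1,i=0, bit5=1)
  nb #..: next=.  (t=0,i=0, bit4=0)
  nb .##: next=#  (t=0,i=7, bit3=1)
  nb .#.: next=#  (t=0,i=2, bit2=1)
  nb ..#: next=#  (t=0,i=1, bit1=1)
  nb ...: next=.  (t=0,i=4, bit0=0)
  bits 01101110 = 110

110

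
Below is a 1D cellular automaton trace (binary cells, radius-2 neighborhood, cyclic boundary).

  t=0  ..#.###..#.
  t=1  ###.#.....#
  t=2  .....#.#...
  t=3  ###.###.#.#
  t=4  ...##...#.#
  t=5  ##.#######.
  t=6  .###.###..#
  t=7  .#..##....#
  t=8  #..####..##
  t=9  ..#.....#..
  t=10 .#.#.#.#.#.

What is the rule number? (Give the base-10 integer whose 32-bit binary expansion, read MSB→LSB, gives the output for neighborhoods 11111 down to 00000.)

  #####|#  b31=1 t=5,i=5
  ####.|.  b30=0 t=1,i=1
  ###.#|.  b29=0 t=1,i=2
  ###..|.  b28=0 t=0,i=6
  ##.##|#  b27=1 t=3,i=3
  ##.#.|.  b26=0 t=1,i=3
  ##..#|.  b25=0 t=0,i=7
  ##...|#  b24=1 t=4,i=5
  #.###|#  b23=1 t=0,i=4
  #.##.|.  b22=0 t=5,i=0
  #.#.#|#  b21=1 t=3,i=8
  #.#..|.  b20=0 t=1,i=4
  #..##|#  b19=1 t=7,i=3
  #..#.|.  b18=0 t=0,i=8
  #...#|#  b17=1 t=0,i=0
  #....|.  b16=0 t=1,i=6
  .####|.  b15=0 t=1,i=0
  .###.|.  b14=0 t=0,i=5
  .##.#|#  b13=1 t=5,i=1
  .##..|#  b12=1 t=4,i=4
  .#.##|.  b11=0 t=0,i=3
  .#.#.|#  b10=1 t=2,i=6
  .#..#|.  b9=0 t=7,i=2
  .#...|#  b8=1 t=0,i=10
  ..###|.  b7=0 t=1,i=10
  ..##.|#  b6=1 t=4,i=3
  ..#.#|#  b5=1 t=0,i=2
  ..#..|.  b4=0 t=0,i=9
  ...##|.  b3=0 t=1,i=9
  ...#.|#  b2=1 t=0,i=1
  ....#|.  b1=0 t=1,i=8
  .....|#  b0=1 t=1,i=7
  bits 10001001101010100011010101100101 = 2309633381

2309633381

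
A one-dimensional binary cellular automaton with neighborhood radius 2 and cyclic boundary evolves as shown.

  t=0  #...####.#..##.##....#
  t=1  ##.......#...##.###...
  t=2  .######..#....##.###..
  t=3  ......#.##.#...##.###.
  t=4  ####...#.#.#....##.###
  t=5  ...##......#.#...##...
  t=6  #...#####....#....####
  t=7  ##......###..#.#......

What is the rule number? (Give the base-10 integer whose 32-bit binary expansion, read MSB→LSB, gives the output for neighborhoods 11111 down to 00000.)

420837393

  nb #####: next=.  (t=2,i=3, bit31=0)
  nb ####.: next=.  (t=0,i=6, bit30=0)
  nb ###.#: next=.  (t=0,i=7, bit29=0)
  nb ###..: next=#  (t=1,i=18, bit28=1)
  nb ##.##: next=#  (t=0,i=14, bit27=1)
  nb ##.#.: next=.  (t=0,i=8, bit26=0)
  nb ##..#: next=.  (t=2,i=7, bit25=0)
  nb ##...: next=#  (t=0,i=1, bit24=1)
  nb #.###: next=.  (t=1,i=16, bit23=0)
  nb #.##.: next=.  (t=0,i=15, bit22=0)
  nb #.#.#: next=.  (t=4,i=9, bit21=0)
  nb #.#..: next=#  (t=0,i=9, bit20=1)
  nb #..##: next=.  (t=0,i=11, bit19=0)
  nb #..#.: next=#  (t=2,i=8, bit18=1)
  nb #...#: next=.  (t=0,i=2, bit17=0)
  nb #....: next=#  (t=0,i=18, bit16=1)
  nb .####: next=.  (t=0,i=5, bit15=0)
  nb .###.: next=#  (t=1,i=17, bit14=1)
  nb .##.#: next=#  (t=0,i=13, bit13=1)
  nb .##..: next=#  (t=0,i=0, bit12=1)
  nb .#.##: next=#  (t=3,i=7, bit11=1)
  nb .#.#.: next=.  (t=4,i=8, bit10=0)
  nb .#..#: next=.  (t=0,i=10, bit9=0)
  nb .#...: next=.  (t=1,i=10, bit8=0)
  nb ..###: next=.  (t=0,i=4, bit7=0)
  nb ..##.: next=.  (t=0,i=12, bit6=0)
  nb ..#.#: next=.  (t=3,i=6, bit5=0)
  nb ..#..: next=#  (t=1,i=9, bit4=1)
  nb ...##: next=.  (t=0,i=3, bit3=0)
  nb ...#.: next=.  (t=1,i=8, bit2=0)
  nb ....#: next=.  (t=0,i=19, bit1=0)
  nb .....: next=#  (t=1,i=4, bit0=1)
  bits 00011001000101010111100000010001 = 420837393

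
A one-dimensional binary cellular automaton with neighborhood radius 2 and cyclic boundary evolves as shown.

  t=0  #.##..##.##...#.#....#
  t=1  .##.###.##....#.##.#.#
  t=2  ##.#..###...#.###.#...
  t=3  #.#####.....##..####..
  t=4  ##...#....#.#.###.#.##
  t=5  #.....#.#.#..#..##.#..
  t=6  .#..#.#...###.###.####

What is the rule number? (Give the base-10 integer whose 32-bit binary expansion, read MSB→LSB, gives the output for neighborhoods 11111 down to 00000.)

  ##### -> .   bit 31 = 0  t=3,i=4
  ####. -> #   bit 30 = 1  t=3,i=5
  ###.# -> #   bit 29 = 1  t=1,i=6
  ###.. -> .   bit 28 = 0  t=2,i=8
  ##.## -> #   bit 27 = 1  t=0,i=1
  ##.#. -> #   bit 26 = 1  t=1,i=18
  ##..# -> #   bit 25 = 1  t=0,i=4
  ##... -> .   bit 24 = 0  t=0,i=11
  #.### -> .   bit 23 = 0  t=1,i=4
  #.##. -> #   bit 22 = 1  t=0,i=2
  #.#.# -> .   bit 21 = 0  t=1,i=19
  #.#.. -> #   bit 20 = 1  t=0,i=16
  #..## -> #   bit 19 = 1  t=0,i=5
  #..#. -> #   bit 18 = 1  t=3,i=21
  #...# -> .   bit 17 = 0  t=0,i=12
  #.... -> .   bit 16 = 0  t=0,i=18
  .#### -> .   bit 15 = 0  t=3,i=3
  .###. -> .   bit 14 = 0  t=1,i=5
  .##.# -> .   bit 13 = 0  t=0,i=0
  .##.. -> .   bit 12 = 0  t=0,i=3
  .#.## -> #   bit 11 = 1  t=1,i=0
  .#.#. -> .   bit 10 = 0  t=0,i=15
  .#..# -> #   bit 9 = 1  t=2,i=4
  .#... -> #   bit 8 = 1  t=0,i=17
  ..### -> #   bit 7 = 1  t=2,i=6
  ..##. -> #   bit 6 = 1  t=0,i=6
  ..#.# -> #   bit 5 = 1  t=0,i=14
  ..#.. -> .   bit 4 = 0  t=4,i=5
  ...## -> .   bit 3 = 0  t=0,i=20
  ...#. -> .   bit 2 = 0  t=0,i=13
  ....# -> #   bit 1 = 1  t=0,i=19
  ..... -> .   bit 0 = 0  t=3,i=9
  bits 01101110010111000000101111100010 = 1851526114

1851526114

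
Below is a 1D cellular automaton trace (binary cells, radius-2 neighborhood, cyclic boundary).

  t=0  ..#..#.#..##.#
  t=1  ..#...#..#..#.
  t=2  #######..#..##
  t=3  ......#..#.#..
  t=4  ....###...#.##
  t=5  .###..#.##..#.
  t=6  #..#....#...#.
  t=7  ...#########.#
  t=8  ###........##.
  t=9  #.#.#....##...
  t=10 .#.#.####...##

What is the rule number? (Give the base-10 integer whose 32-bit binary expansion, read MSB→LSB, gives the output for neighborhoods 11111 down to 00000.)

  nb #####: next=.  (t=2,i=0, bit31=0)
  nb ####.: next=.  (t=2,i=5, bit30=0)
  nb ###.#: next=#  (t=7,i=11, bit29=1)
  nb ###..: next=#  (t=2,i=6, bit28=1)
  nb ##.##: next=.  (t=8,i=13, bit27=0)
  nb ##.#.: next=#  (t=0,i=12, bit26=1)
  nb ##..#: next=.  (t=2,i=7, bit25=0)
  nb ##...: next=.  (t=4,i=0, bit24=0)
  nb #.###: next=#  (t=8,i=0, bit23=1)
  nb #.##.: next=#  (t=4,i=12, bit22=1)
  nb #.#.#: next=.  (t=9,i=2, bit21=0)
  nb #.#..: next=.  (t=0,i=7, bit20=0)
  nb #..##: next=#  (t=0,i=9, bit19=1)
  nb #..#.: next=.  (t=0,i=1, bit18=0)
  nb #...#: next=#  (t=1,i=0, bit17=1)
  nb #....: next=#  (t=3,i=13, bit16=1)
  nb .####: next=.  (t=2,i=13, bit15=0)
  nb .###.: next=.  (t=4,i=5, bit14=0)
  nb .##.#: next=.  (t=0,i=11, bit13=0)
  nb .##..: next=.  (t=4,i=13, bit12=0)
  nb .#.##: next=.  (t=4,i=11, bit11=0)
  nb .#.#.: next=#  (t=0,i=6, bit10=1)
  nb .#..#: next=.  (t=0,i=0, bit9=0)
  nb .#...: next=#  (t=1,i=3, bit8=1)
  nb ..###: next=.  (t=2,i=12, bit7=0)
  nb ..##.: next=.  (t=0,i=10, bit6=0)
  nb ..#.#: next=.  (t=0,i=5, bit5=0)
  nb ..#..: next=#  (t=0,i=2, bit4=1)
  nb ...##: next=#  (t=4,i=3, bit3=1)
  nb ...#.: next=#  (t=1,i=1, bit2=1)
  nb ....#: next=#  (t=3,i=4, bit1=1)
  nb .....: next=.  (t=3,i=0, bit0=0)
  bits 00110100110010110000010100011110 = 885720350

885720350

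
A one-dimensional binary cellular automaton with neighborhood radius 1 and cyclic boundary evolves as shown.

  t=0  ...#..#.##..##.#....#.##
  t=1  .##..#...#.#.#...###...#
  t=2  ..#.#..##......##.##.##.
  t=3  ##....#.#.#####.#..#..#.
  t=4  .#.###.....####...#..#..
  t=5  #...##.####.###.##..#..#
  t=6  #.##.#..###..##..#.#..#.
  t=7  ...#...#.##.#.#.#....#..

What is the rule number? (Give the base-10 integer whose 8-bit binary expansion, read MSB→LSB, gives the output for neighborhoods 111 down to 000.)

  [7] ### => #  t=1,i=18
  [6] ##. => #  t=0,i=9
  [5] #.# => .  t=0,i=7
  [4] #.. => .  t=0,i=0
  [3] .## => .  t=0,i=8
  [2] .#. => .  t=0,i=3
  [1] ..# => #  t=0,i=2
  [0] ... => #  t=0,i=1
  bits 11000011 = 195

195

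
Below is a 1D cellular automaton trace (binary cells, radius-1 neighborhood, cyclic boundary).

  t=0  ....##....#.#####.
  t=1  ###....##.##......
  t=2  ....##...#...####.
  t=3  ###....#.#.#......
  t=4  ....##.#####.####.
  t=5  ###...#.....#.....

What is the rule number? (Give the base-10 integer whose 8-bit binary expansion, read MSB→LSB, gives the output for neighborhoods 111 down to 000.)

  nb ###: next=.  (t=0,i=13, bit7=0)
  nb ##.: next=.  (t=0,i=5, bit6=0)
  nb #.#: next=#  (t=0,i=11, bit5=1)
  nb #..: next=.  (t=0,i=6, bit4=0)
  nb .##: next=.  (t=0,i=4, bit3=0)
  nb .#.: next=#  (t=0,i=10, bit2=1)
  nb ..#: next=.  (t=0,i=3, bit1=0)
  nb ...: next=#  (t=0,i=0, bit0=1)
  bits 00100101 = 37

37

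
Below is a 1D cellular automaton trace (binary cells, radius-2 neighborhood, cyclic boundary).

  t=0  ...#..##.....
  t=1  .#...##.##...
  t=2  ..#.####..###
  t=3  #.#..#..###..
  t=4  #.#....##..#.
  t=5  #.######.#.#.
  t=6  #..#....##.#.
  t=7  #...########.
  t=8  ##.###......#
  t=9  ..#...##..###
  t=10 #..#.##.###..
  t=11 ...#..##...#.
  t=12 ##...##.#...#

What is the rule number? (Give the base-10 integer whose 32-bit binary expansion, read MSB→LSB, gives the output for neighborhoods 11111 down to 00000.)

  [31] ##### => .  t=5,i=4
  [30] ####. => .  t=2,i=6
  [29] ###.# => .  t=5,i=7
  [28] ###.. => .  t=2,i=7
  [27] ##.## => #  t=1,i=7
  [26] ##.#. => #  t=5,i=8
  [25] ##..# => #  t=2,i=0
  [24] ##... => #  t=0,i=8
  [23] #.### => .  t=2,i=4
  [22] #.##. => .  t=1,i=8
  [21] #.#.# => #  t=4,i=0
  [20] #.#.. => #  t=3,i=2
  [19] #..## => #  t=0,i=5
  [18] #..#. => .  t=2,i=1
  [17] #...# => .  t=1,i=3
  [16] #.... => #  t=0,i=9
  [15] .#### => #  t=2,i=5
  [14] .###. => .  t=2,i=11
  [13] .##.# => #  t=1,i=6
  [12] .##.. => .  t=0,i=7
  [11] .#.## => .  t=2,i=3
  [10] .#.#. => .  t=3,i=1
  [9] .#..# => .  t=0,i=4
  [8] .#... => #  t=1,i=2
  [7] ..### => #  t=2,i=10
  [6] ..##. => #  t=0,i=6
  [5] ..#.# => #  t=2,i=2
  [4] ..#.. => .  t=0,i=3
  [3] ...## => #  t=1,i=4
  [2] ...#. => .  t=0,i=2
  [1] ....# => #  t=0,i=1
  [0] ..... => .  t=0,i=0
  bits 00001111001110011010000111101010 = 255435242

255435242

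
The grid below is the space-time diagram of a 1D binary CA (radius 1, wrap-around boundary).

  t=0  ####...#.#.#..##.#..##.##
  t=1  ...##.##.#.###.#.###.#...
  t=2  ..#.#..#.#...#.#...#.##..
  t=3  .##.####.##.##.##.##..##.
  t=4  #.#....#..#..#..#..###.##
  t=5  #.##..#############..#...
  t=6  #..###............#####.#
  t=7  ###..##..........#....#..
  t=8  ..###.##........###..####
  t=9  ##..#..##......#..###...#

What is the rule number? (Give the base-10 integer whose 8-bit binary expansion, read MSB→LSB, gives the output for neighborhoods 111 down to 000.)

86

  [7] ### => .  t=0,i=0
  [6] ##. => #  t=0,i=3
  [5] #.# => .  t=0,i=8
  [4] #.. => #  t=0,i=4
  [3] .## => .  t=0,i=14
  [2] .#. => #  t=0,i=7
  [1] ..# => #  t=0,i=6
  [0] ... => .  t=0,i=5
  bits 01010110 = 86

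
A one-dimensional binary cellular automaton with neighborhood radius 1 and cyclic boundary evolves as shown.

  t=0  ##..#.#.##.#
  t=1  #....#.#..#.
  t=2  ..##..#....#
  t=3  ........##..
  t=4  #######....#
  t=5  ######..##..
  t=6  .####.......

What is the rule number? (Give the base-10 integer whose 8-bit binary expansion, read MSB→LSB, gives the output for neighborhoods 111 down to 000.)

161

  ### -> #   bit 7 = 1  t=0,i=0
  ##. -> .   bit 6 = 0  t=0,i=1
  #.# -> #   bit 5 = 1  t=0,i=5
  #.. -> .   bit 4 = 0  t=0,i=2
  .## -> .   bit 3 = 0  t=0,i=8
  .#. -> .   bit 2 = 0  t=0,i=4
  ..# -> .   bit 1 = 0  t=0,i=3
  ... -> #   bit 0 = 1  t=1,i=2
  bits 10100001 = 161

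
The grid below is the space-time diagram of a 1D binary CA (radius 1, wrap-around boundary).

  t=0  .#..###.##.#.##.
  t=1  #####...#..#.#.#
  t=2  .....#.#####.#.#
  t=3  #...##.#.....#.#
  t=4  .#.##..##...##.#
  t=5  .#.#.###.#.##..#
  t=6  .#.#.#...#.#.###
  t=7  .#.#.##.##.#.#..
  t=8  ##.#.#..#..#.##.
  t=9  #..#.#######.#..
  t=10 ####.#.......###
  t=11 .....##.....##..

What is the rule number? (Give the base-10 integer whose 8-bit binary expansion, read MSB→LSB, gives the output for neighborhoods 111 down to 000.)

  nb ###: next=.  (t=0,i=5, bit7=0)
  nb ##.: next=.  (t=0,i=6, bit6=0)
  nb #.#: next=.  (t=0,i=7, bit5=0)
  nb #..: next=#  (t=0,i=2, bit4=1)
  nb .##: next=#  (t=0,i=4, bit3=1)
  nb .#.: next=#  (t=0,i=1, bit2=1)
  nb ..#: next=#  (t=0,i=0, bit1=1)
  nb ...: next=.  (t=1,i=6, bit0=0)
  bits 00011110 = 30

30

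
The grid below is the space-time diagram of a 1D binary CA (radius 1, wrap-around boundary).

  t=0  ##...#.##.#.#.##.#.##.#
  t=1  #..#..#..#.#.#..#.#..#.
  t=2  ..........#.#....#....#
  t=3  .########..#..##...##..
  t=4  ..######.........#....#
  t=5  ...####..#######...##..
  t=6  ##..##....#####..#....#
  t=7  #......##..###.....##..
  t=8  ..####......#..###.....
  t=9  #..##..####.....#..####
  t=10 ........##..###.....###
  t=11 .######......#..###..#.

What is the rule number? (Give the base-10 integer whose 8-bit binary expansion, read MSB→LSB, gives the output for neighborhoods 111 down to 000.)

161

  nb ###: next=#  (t=0,i=0, bit7=1)
  nb ##.: next=.  (t=0,i=1, bit6=0)
  nb #.#: next=#  (t=0,i=6, bit5=1)
  nb #..: next=.  (t=0,i=2, bit4=0)
  nb .##: next=.  (t=0,i=7, bit3=0)
  nb .#.: next=.  (t=0,i=5, bit2=0)
  nb ..#: next=.  (t=0,i=4, bit1=0)
  nb ...: next=#  (t=0,i=3, bit0=1)
  bits 10100001 = 161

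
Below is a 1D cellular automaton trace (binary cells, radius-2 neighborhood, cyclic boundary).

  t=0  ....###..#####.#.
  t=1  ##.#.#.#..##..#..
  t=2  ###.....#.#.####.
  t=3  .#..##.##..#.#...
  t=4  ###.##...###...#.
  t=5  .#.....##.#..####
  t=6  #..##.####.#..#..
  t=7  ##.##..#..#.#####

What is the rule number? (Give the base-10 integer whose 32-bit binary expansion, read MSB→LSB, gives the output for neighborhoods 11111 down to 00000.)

2248665725

  nb #####: next=#  (t=0,i=11, bit31=1)
  nb ####.: next=.  (t=0,i=12, bit30=0)
  nb ###.#: next=.  (t=0,i=13, bit29=0)
  nb ###..: next=.  (t=0,i=6, bit28=0)
  nb ##.##: next=.  (t=2,i=16, bit27=0)
  nb ##.#.: next=#  (t=0,i=14, bit26=1)
  nb ##..#: next=#  (t=0,i=7, bit25=1)
  nb ##...: next=.  (t=2,i=3, bit24=0)
  nb #.###: next=.  (t=2,i=0, bit23=0)
  nb #.##.: next=.  (t=3,i=7, bit22=0)
  nb #.#.#: next=.  (t=1,i=3, bit21=0)
  nb #.#..: next=.  (t=0,i=15, bit20=0)
  nb #..##: next=.  (t=0,i=8, bit19=0)
  nb #..#.: next=#  (t=1,i=13, bit18=1)
  nb #...#: next=#  (t=4,i=7, bit17=1)
  nb #....: next=#  (t=0,i=0, bit16=1)
  nb .####: next=#  (t=0,i=10, bit15=1)
  nb .###.: next=#  (t=0,i=5, bit14=1)
  nb .##.#: next=#  (t=1,i=1, bit13=1)
  nb .##..: next=.  (t=1,i=11, bit12=0)
  nb .#.##: next=#  (t=2,i=11, bit11=1)
  nb .#.#.: next=.  (t=1,i=4, bit10=0)
  nb .#..#: next=#  (t=1,i=8, bit9=1)
  nb .#...: next=.  (t=0,i=16, bit8=0)
  nb ..###: next=.  (t=0,i=4, bit7=0)
  nb ..##.: next=#  (t=1,i=0, bit6=1)
  nb ..#.#: next=#  (t=2,i=8, bit5=1)
  nb ..#..: next=#  (t=1,i=14, bit4=1)
  nb ...##: next=#  (t=0,i=3, bit3=1)
  nb ...#.: next=#  (t=2,i=7, bit2=1)
  nb ....#: next=.  (t=0,i=2, bit1=0)
  nb .....: next=#  (t=0,i=1, bit0=1)
  bits 10000110000001111110101001111101 = 2248665725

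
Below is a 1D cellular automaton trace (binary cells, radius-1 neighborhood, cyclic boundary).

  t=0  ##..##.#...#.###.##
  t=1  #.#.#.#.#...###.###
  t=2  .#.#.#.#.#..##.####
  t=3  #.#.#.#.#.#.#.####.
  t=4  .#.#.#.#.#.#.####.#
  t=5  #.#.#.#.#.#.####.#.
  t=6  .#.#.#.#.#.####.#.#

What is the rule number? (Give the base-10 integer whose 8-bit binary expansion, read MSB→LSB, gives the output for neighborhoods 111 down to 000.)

184

  nb ###: next=#  (t=0,i=0, bit7=1)
  nb ##.: next=.  (t=0,i=1, bit6=0)
  nb #.#: next=#  (t=0,i=6, bit5=1)
  nb #..: next=#  (t=0,i=2, bit4=1)
  nb .##: next=#  (t=0,i=4, bit3=1)
  nb .#.: next=.  (t=0,i=7, bit2=0)
  nb ..#: next=.  (t=0,i=3, bit1=0)
  nb ...: next=.  (t=0,i=9, bit0=0)
  bits 10111000 = 184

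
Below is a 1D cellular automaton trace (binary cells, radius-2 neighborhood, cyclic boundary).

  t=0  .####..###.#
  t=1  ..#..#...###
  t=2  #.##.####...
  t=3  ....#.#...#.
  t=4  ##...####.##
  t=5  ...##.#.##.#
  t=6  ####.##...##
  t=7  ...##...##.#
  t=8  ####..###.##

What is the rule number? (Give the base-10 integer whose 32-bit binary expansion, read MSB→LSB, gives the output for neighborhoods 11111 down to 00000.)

775128921

  [31] ##### => .  t=6,i=0
  [30] ####. => .  t=0,i=3
  [29] ###.# => #  t=0,i=9
  [28] ###.. => .  t=0,i=4
  [27] ##.## => #  t=2,i=4
  [26] ##.#. => #  t=0,i=10
  [25] ##..# => #  t=0,i=5
  [24] ##... => .  t=2,i=9
  [23] #.### => .  t=0,i=1
  [22] #.##. => .  t=2,i=2
  [21] #.#.# => #  t=0,i=11
  [20] #.#.. => #  t=3,i=6
  [19] #..## => .  t=0,i=6
  [18] #..#. => .  t=1,i=1
  [17] #...# => #  t=1,i=7
  [16] #.... => #  t=3,i=0
  [15] .#### => #  t=0,i=2
  [14] .###. => .  t=0,i=8
  [13] .##.# => .  t=2,i=3
  [12] .##.. => .  t=6,i=6
  [11] .#.## => .  t=0,i=0
  [10] .#.#. => #  t=3,i=5
  [9] .#..# => #  t=1,i=3
  [8] .#... => #  t=1,i=6
  [7] ..### => .  t=0,i=7
  [6] ..##. => #  t=5,i=3
  [5] ..#.# => .  t=2,i=0
  [4] ..#.. => #  t=1,i=2
  [3] ...## => #  t=1,i=8
  [2] ...#. => .  t=2,i=11
  [1] ....# => .  t=3,i=2
  [0] ..... => #  t=3,i=1
  bits 00101110001100111000011101011001 = 775128921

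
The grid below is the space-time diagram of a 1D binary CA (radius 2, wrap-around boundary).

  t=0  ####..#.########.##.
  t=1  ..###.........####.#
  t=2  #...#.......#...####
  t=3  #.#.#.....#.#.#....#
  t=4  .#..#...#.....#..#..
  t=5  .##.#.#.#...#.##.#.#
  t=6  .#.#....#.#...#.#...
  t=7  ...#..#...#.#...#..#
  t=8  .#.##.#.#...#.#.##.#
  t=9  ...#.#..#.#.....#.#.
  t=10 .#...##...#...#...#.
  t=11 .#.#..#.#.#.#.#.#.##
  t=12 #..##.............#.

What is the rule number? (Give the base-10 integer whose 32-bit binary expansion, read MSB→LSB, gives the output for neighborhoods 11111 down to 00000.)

2119307794

  #####|.  b31=0 t=0,i=10
  ####.|#  b30=1 t=0,i=2
  ###.#|#  b29=1 t=0,i=15
  ###..|#  b28=1 t=0,i=3
  ##.##|#  b27=1 t=0,i=16
  ##.#.|#  b26=1 t=1,i=18
  ##..#|#  b25=1 t=0,i=4
  ##...|.  b24=0 t=1,i=5
  #.###|.  b23=0 t=0,i=0
  #.##.|#  b22=1 t=0,i=17
  #.#.#|.  b21=0 t=3,i=2
  #.#..|#  b20=1 t=1,i=19
  #..##|.  b19=0 t=1,i=1
  #..#.|.  b18=0 t=0,i=5
  #...#|#  b17=1 t=2,i=2
  #....|.  b16=0 t=1,i=6
  .####|.  b15=0 t=0,i=1
  .###.|.  b14=0 t=1,i=3
  .##.#|.  b13=0 t=0,i=18
  .##..|#  b12=1 t=10,i=6
  .#.##|.  b11=0 t=0,i=7
  .#.#.|.  b10=0 t=3,i=3
  .#..#|#  b9=1 t=1,i=0
  .#...|.  b8=0 t=2,i=5
  ..###|.  b7=0 t=1,i=2
  ..##.|.  b6=0 t=3,i=19
  ..#.#|.  b5=0 t=0,i=6
  ..#..|#  b4=1 t=2,i=4
  ...##|.  b3=0 t=1,i=13
  ...#.|.  b2=0 t=2,i=3
  ....#|#  b1=1 t=1,i=12
  .....|.  b0=0 t=1,i=7
  bits 01111110010100100001001000010010 = 2119307794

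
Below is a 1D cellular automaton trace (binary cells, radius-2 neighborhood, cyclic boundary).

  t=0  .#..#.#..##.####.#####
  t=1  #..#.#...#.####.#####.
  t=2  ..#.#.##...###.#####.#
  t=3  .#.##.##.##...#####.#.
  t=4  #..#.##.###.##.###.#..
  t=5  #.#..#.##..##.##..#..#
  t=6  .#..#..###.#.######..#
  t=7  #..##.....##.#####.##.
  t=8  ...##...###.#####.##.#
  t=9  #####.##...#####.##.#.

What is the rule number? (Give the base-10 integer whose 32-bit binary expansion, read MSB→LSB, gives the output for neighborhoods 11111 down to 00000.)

  nb #####: next=#  (t=0,i=19, bit31=1)
  nb ####.: next=#  (t=0,i=14, bit30=1)
  nb ###.#: next=.  (t=0,i=15, bit29=0)
  nb ###..: next=.  (t=6,i=18, bit28=0)
  nb ##.##: next=#  (t=0,i=11, bit27=1)
  nb ##.#.: next=#  (t=0,i=0, bit26=1)
  nb ##..#: next=#  (t=5,i=9, bit25=1)
  nb ##...: next=.  (t=2,i=8, bit24=0)
  nb #.###: next=#  (t=0,i=12, bit23=1)
  nb #.##.: next=#  (t=2,i=6, bit22=1)
  nb #.#.#: next=#  (t=2,i=4, bit21=1)
  nb #.#..: next=.  (t=0,i=1, bit20=0)
  nb #..##: next=.  (t=0,i=8, bit19=0)
  nb #..#.: next=#  (t=0,i=3, bit18=1)
  nb #...#: next=#  (t=1,i=7, bit17=1)
  nb #....: next=.  (t=7,i=6, bit16=0)
  nb .####: next=#  (t=0,i=13, bit15=1)
  nb .###.: next=.  (t=2,i=12, bit14=0)
  nb .##.#: next=.  (t=0,i=10, bit13=0)
  nb .##..: next=#  (t=2,i=7, bit12=1)
  nb .#.##: next=.  (t=1,i=10, bit11=0)
  nb .#.#.: next=#  (t=0,i=5, bit10=1)
  nb .#..#: next=.  (t=0,i=2, bit9=0)
  nb .#...: next=#  (t=1,i=6, bit8=1)
  nb ..###: next=.  (t=2,i=11, bit7=0)
  nb ..##.: next=#  (t=0,i=9, bit6=1)
  nb ..#.#: next=.  (t=0,i=4, bit5=0)
  nb ..#..: next=#  (t=4,i=0, bit4=1)
  nb ...##: next=#  (t=2,i=10, bit3=1)
  nb ...#.: next=.  (t=1,i=8, bit2=0)
  nb ....#: next=#  (t=7,i=8, bit1=1)
  nb .....: next=.  (t=7,i=7, bit0=0)
  bits 11001110111001101001010101011010 = 3471218010

3471218010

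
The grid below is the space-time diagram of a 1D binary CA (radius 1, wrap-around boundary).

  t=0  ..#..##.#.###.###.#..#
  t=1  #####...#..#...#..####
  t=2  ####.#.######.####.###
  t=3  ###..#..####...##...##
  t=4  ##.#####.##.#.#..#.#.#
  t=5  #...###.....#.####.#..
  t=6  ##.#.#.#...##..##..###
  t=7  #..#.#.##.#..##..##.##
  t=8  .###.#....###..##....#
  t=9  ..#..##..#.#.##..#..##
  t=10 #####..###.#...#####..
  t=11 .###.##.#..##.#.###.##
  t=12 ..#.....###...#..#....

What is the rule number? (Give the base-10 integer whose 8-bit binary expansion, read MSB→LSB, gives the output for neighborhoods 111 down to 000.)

  [7] ### => #  t=0,i=11
  [6] ##. => .  t=0,i=6
  [5] #.# => .  t=0,i=7
  [4] #.. => #  t=0,i=0
  [3] .## => .  t=0,i=5
  [2] .#. => #  t=0,i=2
  [1] ..# => #  t=0,i=1
  [0] ... => .  t=1,i=6
  bits 10010110 = 150

150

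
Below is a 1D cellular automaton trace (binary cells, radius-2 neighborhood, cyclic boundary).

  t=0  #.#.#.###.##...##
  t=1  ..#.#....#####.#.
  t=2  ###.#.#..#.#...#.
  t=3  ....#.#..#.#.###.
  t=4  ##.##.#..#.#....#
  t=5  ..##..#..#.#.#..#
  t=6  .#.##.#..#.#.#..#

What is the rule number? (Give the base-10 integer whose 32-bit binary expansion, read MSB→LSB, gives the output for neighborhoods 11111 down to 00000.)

  #####|#  b31=1 t=1,i=11
  ####.|.  b30=0 t=1,i=12
  ###.#|.  b29=0 t=0,i=0
  ###..|.  b28=0 t=3,i=15
  ##.##|#  b27=1 t=0,i=9
  ##.#.|.  b26=0 t=0,i=1
  ##..#|#  b25=1 t=5,i=4
  ##...|#  b24=1 t=0,i=12
  #.###|.  b23=0 t=0,i=6
  #.##.|#  b22=1 t=0,i=10
  #.#.#|#  b21=1 t=0,i=2
  #.#..|#  b20=1 t=1,i=4
  #..##|#  b19=1 t=5,i=1
  #..#.|.  b18=0 t=2,i=8
  #...#|#  b17=1 t=0,i=13
  #....|#  b16=1 t=1,i=6
  .####|.  b15=0 t=1,i=10
  .###.|.  b14=0 t=0,i=7
  .##.#|.  b13=0 t=4,i=4
  .##..|#  b12=1 t=0,i=11
  .#.##|.  b11=0 t=0,i=5
  .#.#.|.  b10=0 t=0,i=3
  .#..#|.  b9=0 t=2,i=7
  .#...|.  b8=0 t=1,i=5
  ..###|#  b7=1 t=0,i=15
  ..##.|.  b6=0 t=5,i=2
  ..#.#|#  b5=1 t=1,i=2
  ..#..|#  b4=1 t=5,i=6
  ...##|.  b3=0 t=0,i=14
  ...#.|#  b2=1 t=1,i=1
  ....#|.  b1=0 t=1,i=7
  .....|#  b0=1 t=3,i=1
  bits 10001011011110110001000010110101 = 2340098229

2340098229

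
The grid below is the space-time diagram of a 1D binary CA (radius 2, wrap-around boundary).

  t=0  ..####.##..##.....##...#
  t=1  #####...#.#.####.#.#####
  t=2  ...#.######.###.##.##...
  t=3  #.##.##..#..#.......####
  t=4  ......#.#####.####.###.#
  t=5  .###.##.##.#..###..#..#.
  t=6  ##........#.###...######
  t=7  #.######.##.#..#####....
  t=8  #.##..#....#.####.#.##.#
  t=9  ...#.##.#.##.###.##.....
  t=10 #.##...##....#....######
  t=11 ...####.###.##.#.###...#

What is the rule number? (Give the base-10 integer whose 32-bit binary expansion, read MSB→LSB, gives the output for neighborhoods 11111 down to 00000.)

1169135293

  [31] ##### => .  t=1,i=0
  [30] ####. => #  t=0,i=4
  [29] ###.# => .  t=0,i=5
  [28] ###.. => .  t=1,i=4
  [27] ##.## => .  t=0,i=6
  [26] ##.#. => #  t=1,i=16
  [25] ##..# => .  t=0,i=9
  [24] ##... => #  t=0,i=13
  [23] #.### => #  t=1,i=12
  [22] #.##. => .  t=0,i=7
  [21] #.#.# => #  t=1,i=10
  [20] #.#.. => .  t=4,i=23
  [19] #..## => #  t=0,i=1
  [18] #..#. => #  t=3,i=8
  [17] #...# => #  t=0,i=21
  [16] #.... => #  t=0,i=14
  [15] .#### => #  t=0,i=3
  [14] .###. => .  t=2,i=13
  [13] .##.# => .  t=2,i=17
  [12] .##.. => #  t=0,i=8
  [11] .#.## => .  t=1,i=11
  [10] .#.#. => #  t=1,i=9
  [9] .#..# => #  t=0,i=0
  [8] .#... => .  t=3,i=13
  [7] ..### => #  t=0,i=2
  [6] ..##. => .  t=0,i=11
  [5] ..#.# => #  t=1,i=8
  [4] ..#.. => #  t=0,i=23
  [3] ...## => #  t=0,i=17
  [2] ...#. => #  t=0,i=22
  [1] ....# => .  t=0,i=16
  [0] ..... => #  t=0,i=15
  bits 01000101101011111001011010111101 = 1169135293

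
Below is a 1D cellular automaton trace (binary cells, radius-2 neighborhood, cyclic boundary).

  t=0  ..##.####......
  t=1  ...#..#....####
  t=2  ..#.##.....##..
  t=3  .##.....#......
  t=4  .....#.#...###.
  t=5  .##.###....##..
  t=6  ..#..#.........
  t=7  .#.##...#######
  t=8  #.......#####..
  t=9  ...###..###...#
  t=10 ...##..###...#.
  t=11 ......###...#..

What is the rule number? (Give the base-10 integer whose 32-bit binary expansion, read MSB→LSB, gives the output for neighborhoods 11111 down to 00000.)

2215437989

  nb #####: next=#  (t=7,i=10, bit31=1)
  nb ####.: next=.  (t=0,i=7, bit30=0)
  nb ###.#: next=.  (t=7,i=14, bit29=0)
  nb ###..: next=.  (t=0,i=8, bit28=0)
  nb ##.##: next=.  (t=0,i=4, bit27=0)
  nb ##.#.: next=#  (t=7,i=0, bit26=1)
  nb ##..#: next=.  (t=8,i=13, bit25=0)
  nb ##...: next=.  (t=0,i=9, bit24=0)
  nb #.###: next=.  (t=0,i=5, bit23=0)
  nb #.##.: next=.  (t=2,i=4, bit22=0)
  nb #.#.#: next=.  (t=7,i=1, bit21=0)
  nb #.#..: next=.  (t=4,i=7, bit20=0)
  nb #..##: next=#  (t=9,i=7, bit19=1)
  nb #..#.: next=#  (t=1,i=5, bit18=1)
  nb #...#: next=.  (t=1,i=1, bit17=0)
  nb #....: next=.  (t=0,i=10, bit16=0)
  nb .####: next=#  (t=0,i=6, bit15=1)
  nb .###.: next=#  (t=4,i=12, bit14=1)
  nb .##.#: next=#  (t=0,i=3, bit13=1)
  nb .##..: next=.  (t=2,i=5, bit12=0)
  nb .#.##: next=.  (t=2,i=3, bit11=0)
  nb .#.#.: next=#  (t=4,i=6, bit10=1)
  nb .#..#: next=#  (t=1,i=4, bit9=1)
  nb .#...: next=.  (t=1,i=7, bit8=0)
  nb ..###: next=#  (t=1,i=11, bit7=1)
  nb ..##.: next=.  (t=0,i=2, bit6=0)
  nb ..#.#: next=#  (t=2,i=2, bit5=1)
  nb ..#..: next=.  (t=1,i=3, bit4=0)
  nb ...##: next=.  (t=0,i=1, bit3=0)
  nb ...#.: next=#  (t=1,i=2, bit2=1)
  nb ....#: next=.  (t=0,i=0, bit1=0)
  nb .....: next=#  (t=0,i=11, bit0=1)
  bits 10000100000011001110011010100101 = 2215437989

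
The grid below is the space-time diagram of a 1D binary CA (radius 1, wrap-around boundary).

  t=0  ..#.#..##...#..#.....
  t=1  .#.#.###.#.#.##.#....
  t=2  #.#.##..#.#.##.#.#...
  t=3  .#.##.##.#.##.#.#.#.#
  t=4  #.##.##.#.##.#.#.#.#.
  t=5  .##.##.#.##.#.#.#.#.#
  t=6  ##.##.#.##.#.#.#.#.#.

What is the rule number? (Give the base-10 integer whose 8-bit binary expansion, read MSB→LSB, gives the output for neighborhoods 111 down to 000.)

  ###|.  b7=0 t=1,i=6
  ##.|.  b6=0 t=0,i=8
  #.#|#  b5=1 t=0,i=3
  #..|#  b4=1 t=0,i=5
  .##|#  b3=1 t=0,i=7
  .#.|.  b2=0 t=0,i=2
  ..#|#  b1=1 t=0,i=1
  ...|.  b0=0 t=0,i=0
  bits 00111010 = 58

58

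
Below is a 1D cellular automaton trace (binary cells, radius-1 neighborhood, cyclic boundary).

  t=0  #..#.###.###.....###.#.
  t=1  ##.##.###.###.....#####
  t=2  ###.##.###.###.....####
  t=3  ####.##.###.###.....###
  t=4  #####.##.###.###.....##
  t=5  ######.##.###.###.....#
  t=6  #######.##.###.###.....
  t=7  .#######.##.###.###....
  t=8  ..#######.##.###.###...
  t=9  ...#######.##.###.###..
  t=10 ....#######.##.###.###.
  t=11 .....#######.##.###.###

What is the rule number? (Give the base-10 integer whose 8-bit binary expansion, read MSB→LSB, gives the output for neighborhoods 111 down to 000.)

  nb ###: next=#  (t=0,i=6, bit7=1)
  nb ##.: next=#  (t=0,i=7, bit6=1)
  nb #.#: next=#  (t=0,i=4, bit5=1)
  nb #..: next=#  (t=0,i=1, bit4=1)
  nb .##: next=.  (t=0,i=5, bit3=0)
  nb .#.: next=#  (t=0,i=0, bit2=1)
  nb ..#: next=.  (t=0,i=2, bit1=0)
  nb ...: next=.  (t=0,i=13, bit0=0)
  bits 11110100 = 244

244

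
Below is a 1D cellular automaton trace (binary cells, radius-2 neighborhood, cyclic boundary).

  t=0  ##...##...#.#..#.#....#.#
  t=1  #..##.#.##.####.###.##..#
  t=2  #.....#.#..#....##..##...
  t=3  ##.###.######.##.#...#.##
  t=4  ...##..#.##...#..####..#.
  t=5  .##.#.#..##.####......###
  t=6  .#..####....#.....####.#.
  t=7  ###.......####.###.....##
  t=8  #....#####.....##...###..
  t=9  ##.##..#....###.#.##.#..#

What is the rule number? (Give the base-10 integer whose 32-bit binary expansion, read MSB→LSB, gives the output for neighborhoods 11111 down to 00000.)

  [31] ##### => #  t=3,i=9
  [30] ####. => .  t=1,i=13
  [29] ###.# => .  t=1,i=14
  [28] ###.. => .  t=0,i=1
  [27] ##.## => .  t=1,i=10
  [26] ##.#. => .  t=1,i=5
  [25] ##..# => .  t=1,i=1
  [24] ##... => .  t=0,i=2
  [23] #.### => #  t=0,i=24
  [22] #.##. => #  t=1,i=8
  [21] #.#.# => #  t=1,i=6
  [20] #.#.. => #  t=0,i=12
  [19] #..## => .  t=1,i=2
  [18] #..#. => #  t=0,i=14
  [17] #...# => #  t=0,i=3
  [16] #.... => .  t=0,i=19
  [15] .#### => .  t=1,i=12
  [14] .###. => #  t=0,i=0
  [13] .##.# => .  t=1,i=4
  [12] .##.. => #  t=0,i=6
  [11] .#.## => .  t=0,i=23
  [10] .#.#. => #  t=0,i=11
  [9] .#..# => #  t=0,i=13
  [8] .#... => #  t=0,i=18
  [7] ..### => .  t=4,i=17
  [6] ..##. => .  t=0,i=5
  [5] ..#.# => .  t=0,i=10
  [4] ..#.. => #  t=2,i=0
  [3] ...## => #  t=0,i=4
  [2] ...#. => #  t=0,i=9
  [1] ....# => #  t=0,i=20
  [0] ..... => #  t=2,i=3
  bits 10000000111101100101011100011111 = 2163627807

2163627807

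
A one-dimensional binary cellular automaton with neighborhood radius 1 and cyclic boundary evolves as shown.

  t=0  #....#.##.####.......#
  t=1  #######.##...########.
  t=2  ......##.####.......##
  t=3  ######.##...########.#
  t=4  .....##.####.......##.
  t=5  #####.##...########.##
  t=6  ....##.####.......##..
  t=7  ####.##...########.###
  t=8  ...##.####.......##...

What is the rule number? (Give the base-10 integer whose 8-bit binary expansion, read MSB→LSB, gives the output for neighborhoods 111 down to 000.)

119

  ### -> .   bit 7 = 0  t=0,i=11
  ##. -> #   bit 6 = 1  t=0,i=0
  #.# -> #   bit 5 = 1  t=0,i=6
  #.. -> #   bit 4 = 1  t=0,i=1
  .## -> .   bit 3 = 0  t=0,i=7
  .#. -> #   bit 2 = 1  t=0,i=5
  ..# -> #   bit 1 = 1  t=0,i=4
  ... -> #   bit 0 = 1  t=0,i=2
  bits 01110111 = 119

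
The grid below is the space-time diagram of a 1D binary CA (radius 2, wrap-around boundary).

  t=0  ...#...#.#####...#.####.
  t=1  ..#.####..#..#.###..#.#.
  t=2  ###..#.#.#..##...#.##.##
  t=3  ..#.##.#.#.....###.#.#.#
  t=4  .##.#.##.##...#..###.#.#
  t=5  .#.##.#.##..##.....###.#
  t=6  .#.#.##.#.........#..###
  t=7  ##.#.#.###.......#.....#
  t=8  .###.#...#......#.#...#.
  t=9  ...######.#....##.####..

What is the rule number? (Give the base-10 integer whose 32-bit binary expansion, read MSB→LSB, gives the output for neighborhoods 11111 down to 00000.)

1014399276

  #####|.  b31=0 t=0,i=11
  ####.|.  b30=0 t=0,i=12
  ###.#|#  b29=1 t=3,i=17
  ###..|#  b28=1 t=0,i=13
  ##.##|#  b27=1 t=2,i=21
  ##.#.|#  b26=1 t=3,i=6
  ##..#|.  b25=0 t=1,i=8
  ##...|.  b24=0 t=0,i=14
  #.###|.  b23=0 t=0,i=9
  #.##.|#  b22=1 t=2,i=19
  #.#.#|#  b21=1 t=2,i=7
  #.#..|#  b20=1 t=1,i=22
  #..##|.  b19=0 t=2,i=11
  #..#.|#  b18=1 t=1,i=9
  #...#|#  b17=1 t=0,i=5
  #....|.  b16=0 t=0,i=0
  .####|#  b15=1 t=0,i=10
  .###.|.  b14=0 t=1,i=16
  .##.#|.  b13=0 t=2,i=20
  .##..|.  b12=0 t=2,i=13
  .#.##|.  b11=0 t=0,i=8
  .#.#.|.  b10=0 t=1,i=21
  .#..#|.  b9=0 t=1,i=11
  .#...|#  b8=1 t=0,i=4
  ..###|.  b7=0 t=3,i=15
  ..##.|.  b6=0 t=2,i=12
  ..#.#|#  b5=1 t=0,i=7
  ..#..|.  b4=0 t=0,i=3
  ...##|#  b3=1 t=3,i=14
  ...#.|#  b2=1 t=0,i=2
  ....#|.  b1=0 t=0,i=1
  .....|.  b0=0 t=3,i=12
  bits 00111100011101101000000100101100 = 1014399276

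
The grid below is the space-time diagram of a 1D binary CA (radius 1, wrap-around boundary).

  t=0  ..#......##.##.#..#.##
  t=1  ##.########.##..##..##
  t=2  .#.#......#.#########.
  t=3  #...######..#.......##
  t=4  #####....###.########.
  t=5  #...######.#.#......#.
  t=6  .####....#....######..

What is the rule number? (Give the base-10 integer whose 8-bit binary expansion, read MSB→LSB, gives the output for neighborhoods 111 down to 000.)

91

  ### -> .   bit 7 = 0  t=1,i=0
  ##. -> #   bit 6 = 1  t=0,i=10
  #.# -> .   bit 5 = 0  t=0,i=11
  #.. -> #   bit 4 = 1  t=0,i=0
  .## -> #   bit 3 = 1  t=0,i=9
  .#. -> .   bit 2 = 0  t=0,i=2
  ..# -> #   bit 1 = 1  t=0,i=1
  ... -> #   bit 0 = 1  t=0,i=4
  bits 01011011 = 91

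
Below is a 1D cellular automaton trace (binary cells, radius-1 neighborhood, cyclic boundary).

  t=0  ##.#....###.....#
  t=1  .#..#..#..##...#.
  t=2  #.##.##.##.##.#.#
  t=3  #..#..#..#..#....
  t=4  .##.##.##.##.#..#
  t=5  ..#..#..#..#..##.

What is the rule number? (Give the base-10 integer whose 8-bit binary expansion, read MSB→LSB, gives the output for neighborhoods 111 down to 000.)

82

  nb ###: next=.  (t=0,i=0, bit7=0)
  nb ##.: next=#  (t=0,i=1, bit6=1)
  nb #.#: next=.  (t=0,i=2, bit5=0)
  nb #..: next=#  (t=0,i=4, bit4=1)
  nb .##: next=.  (t=0,i=8, bit3=0)
  nb .#.: next=.  (t=0,i=3, bit2=0)
  nb ..#: next=#  (t=0,i=7, bit1=1)
  nb ...: next=.  (t=0,i=5, bit0=0)
  bits 01010010 = 82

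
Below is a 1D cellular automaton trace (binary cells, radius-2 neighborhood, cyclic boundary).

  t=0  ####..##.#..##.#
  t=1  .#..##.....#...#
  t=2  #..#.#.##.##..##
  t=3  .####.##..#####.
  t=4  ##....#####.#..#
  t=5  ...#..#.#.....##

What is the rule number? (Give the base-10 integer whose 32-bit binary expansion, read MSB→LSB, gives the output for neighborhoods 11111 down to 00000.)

  #####|#  b31=1 t=0,i=1
  ####.|.  b30=0 t=0,i=2
  ###.#|.  b29=0 t=3,i=4
  ###..|.  b28=0 t=0,i=3
  ##.##|.  b27=0 t=0,i=14
  ##.#.|.  b26=0 t=0,i=8
  ##..#|#  b25=1 t=0,i=4
  ##...|.  b24=0 t=1,i=6
  #.###|#  b23=1 t=0,i=15
  #.##.|#  b22=1 t=2,i=7
  #.#.#|.  b21=0 t=2,i=5
  #.#..|.  b20=0 t=0,i=9
  #..##|#  b19=1 t=0,i=5
  #..#.|#  b18=1 t=2,i=2
  #...#|.  b17=0 t=1,i=13
  #....|#  b16=1 t=1,i=7
  .####|.  b15=0 t=0,i=0
  .###.|.  b14=0 t=2,i=15
  .##.#|.  b13=0 t=0,i=7
  .##..|#  b12=1 t=1,i=5
  .#.##|#  b11=1 t=2,i=6
  .#.#.|#  b10=1 t=1,i=0
  .#..#|.  b9=0 t=0,i=10
  .#...|.  b8=0 t=1,i=12
  ..###|#  b7=1 t=2,i=14
  ..##.|.  b6=0 t=0,i=6
  ..#.#|#  b5=1 t=1,i=15
  ..#..|#  b4=1 t=1,i=11
  ...##|.  b3=0 t=4,i=5
  ...#.|#  b2=1 t=1,i=10
  ....#|.  b1=0 t=1,i=9
  .....|#  b0=1 t=1,i=8
  bits 10000010110011010001110010110101 = 2194480309

2194480309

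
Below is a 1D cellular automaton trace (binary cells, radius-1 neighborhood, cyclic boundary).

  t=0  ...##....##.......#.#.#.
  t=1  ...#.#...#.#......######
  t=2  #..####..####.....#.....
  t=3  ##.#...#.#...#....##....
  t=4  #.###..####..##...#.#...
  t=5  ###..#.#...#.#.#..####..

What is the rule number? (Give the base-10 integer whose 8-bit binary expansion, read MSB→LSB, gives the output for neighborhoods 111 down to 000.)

60

  ### -> .   bit 7 = 0  t=1,i=19
  ##. -> .   bit 6 = 0  t=0,i=4
  #.# -> #   bit 5 = 1  t=0,i=19
  #.. -> #   bit 4 = 1  t=0,i=5
  .## -> #   bit 3 = 1  t=0,i=3
  .#. -> #   bit 2 = 1  t=0,i=18
  ..# -> .   bit 1 = 0  t=0,i=2
  ... -> .   bit 0 = 0  t=0,i=0
  bits 00111100 = 60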